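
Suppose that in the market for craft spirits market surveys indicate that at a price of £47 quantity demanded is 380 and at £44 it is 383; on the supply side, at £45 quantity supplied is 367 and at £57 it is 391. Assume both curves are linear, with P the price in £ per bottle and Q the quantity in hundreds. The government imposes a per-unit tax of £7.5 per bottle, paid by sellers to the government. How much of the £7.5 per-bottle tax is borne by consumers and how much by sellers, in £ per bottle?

Consumers bear £5 per bottle; sellers bear £2.5 per bottle.

Demand slope: (383 − 380)/(44 − 47) = -1, so Qd = 427 − P.
Supply slope: (391 − 367)/(57 − 45) = 2, so Qs = 2P + 277.
Before the tax: set 427 − P = 2P + 277 → P* = £50, Q* = 377.
With the tax collected from sellers, supply shifts: Qs = 2(P − 7.5) + 277.
Solving gives Q = 372 with consumers paying £55 and sellers receiving £47.5 (the £7.5 wedge).
Burden on consumers: £5; on sellers: £2.5. (They sum to £7.5.)
The less price-elastic side of the market bears the larger share of a per-unit tax.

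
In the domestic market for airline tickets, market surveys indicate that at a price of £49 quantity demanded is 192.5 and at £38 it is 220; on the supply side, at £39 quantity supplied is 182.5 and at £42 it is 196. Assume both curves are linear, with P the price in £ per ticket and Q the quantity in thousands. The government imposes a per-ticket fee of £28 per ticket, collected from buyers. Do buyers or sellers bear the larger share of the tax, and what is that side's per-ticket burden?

Buyers bear the larger share: £18 per ticket.

Demand slope: (220 − 192.5)/(38 − 49) = -2.5, so Qd = 315 − 2.5P.
Supply slope: (196 − 182.5)/(42 − 39) = 4.5, so Qs = 4.5P + 7.
Without the tax, 315 − 2.5P = 4.5P + 7 gives 7P = 308, so P* = £44 and Q* = 205.
With the tax collected from buyers, demand (in seller-price terms) shifts: Qd = 315 − 2.5(P + 28).
Solving gives Q = 160 with buyers paying £62 and sellers receiving £34 (the £28 wedge).
Per-ticket burden: buyers £18, sellers £10.
Buyers take the larger share because demand is less price-elastic here (demand slope 2.5 vs supply slope 4.5).
The less price-elastic side of the market bears the larger share of a per-unit tax.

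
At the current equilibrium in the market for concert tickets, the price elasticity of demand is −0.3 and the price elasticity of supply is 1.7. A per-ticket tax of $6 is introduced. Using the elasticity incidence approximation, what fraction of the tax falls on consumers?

Incidence ratio: consumers' share ≈ εs / (εs + |εd|) = 1.7 / (1.7 + 0.3) = 0.85.
Supply is the more elastic side, so consumers bear the larger share.

Consumers' share ≈ 0.85.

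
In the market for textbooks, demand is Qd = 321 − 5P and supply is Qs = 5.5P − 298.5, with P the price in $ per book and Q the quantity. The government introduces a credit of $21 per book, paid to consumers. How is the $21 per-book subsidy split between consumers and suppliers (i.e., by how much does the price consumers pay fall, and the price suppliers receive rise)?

Consumers gain $11 per book; suppliers gain $10 per book.

Before the subsidy: set 321 − 5P = 5.5P − 298.5 → P* = $59, Q* = 26.
With a per-unit subsidy paid to consumers, each effectively pays P − 21, so demand becomes Qd = 321 − 5(P − 21).
Solving gives Q = 81 with consumers paying $48 and suppliers receiving $69 (the $21 wedge).
Gain to consumers: $11; to suppliers: $10. (They sum to $21.)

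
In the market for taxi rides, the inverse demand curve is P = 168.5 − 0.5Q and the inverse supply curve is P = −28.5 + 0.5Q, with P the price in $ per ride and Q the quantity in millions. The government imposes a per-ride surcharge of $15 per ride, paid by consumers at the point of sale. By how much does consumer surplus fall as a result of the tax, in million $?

Consumer surplus falls by $1421.25 million.

Rewrite in direct form: Qd = 337 − 2P and Qs = 2P + 57.
Without the tax, 337 − 2P = 2P + 57 gives 4P = 280, so P* = $70 and Q* = 197.
With the tax collected from consumers, demand (in seller-price terms) shifts: Qd = 337 − 2(P + 15).
New equilibrium: consumers pay $77.5, producers receive $62.5, Q = 182. (Wedge: Pb − Ps = 15.)
ΔCS is the trapezoid between Q = 182 and Q = 197 of height $7.5: ½ · (197 + 182) · 7.5 = $1421.25.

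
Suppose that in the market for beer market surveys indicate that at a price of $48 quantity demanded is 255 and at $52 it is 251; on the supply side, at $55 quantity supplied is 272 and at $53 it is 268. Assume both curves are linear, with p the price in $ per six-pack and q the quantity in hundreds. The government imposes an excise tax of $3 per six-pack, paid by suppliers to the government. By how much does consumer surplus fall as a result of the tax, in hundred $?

Consumer surplus falls by $510 hundred.

Demand slope: (251 − 255)/(52 − 48) = -1, so qd = 303 − p.
Supply slope: (268 − 272)/(53 − 55) = 2, so qs = 2p + 162.
Before the tax: set 303 − p = 2p + 162 → p* = $47, q* = 256.
With the tax collected from suppliers, supply shifts: qs = 2(p − 3) + 162.
New equilibrium: buyers pay $49, suppliers receive $46, q = 254. (Wedge: pb − ps = 3.)
ΔCS is the trapezoid between Q = 254 and Q = 256 of height $2: ½ · (256 + 254) · 2 = $510.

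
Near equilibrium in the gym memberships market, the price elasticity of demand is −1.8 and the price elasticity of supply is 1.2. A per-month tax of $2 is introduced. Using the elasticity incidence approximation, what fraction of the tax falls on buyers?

Buyers' share ≈ 0.4.

Incidence ratio: buyers' share ≈ εs / (εs + |εd|) = 1.2 / (1.2 + 1.8) = 0.4.
Supply is the less elastic side, so buyers bear the smaller share.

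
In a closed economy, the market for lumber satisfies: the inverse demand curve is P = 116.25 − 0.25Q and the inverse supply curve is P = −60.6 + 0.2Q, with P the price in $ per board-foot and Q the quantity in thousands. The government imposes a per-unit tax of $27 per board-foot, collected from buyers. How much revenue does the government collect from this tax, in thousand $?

Rewrite in direct form: Qd = 465 − 4P and Qs = 5P + 303.
Without the tax, 465 − 4P = 5P + 303 gives 9P = 162, so P* = $18 and Q* = 393.
With the tax collected from buyers, demand (in seller-price terms) shifts: Qd = 465 − 4(P + 27).
New equilibrium: buyers pay $33, sellers receive $6, Q = 333. (Wedge: Pb − Ps = 27.)
Revenue = t · Q = 27 · 333 = $8991.

Tax revenue = $8991 thousand.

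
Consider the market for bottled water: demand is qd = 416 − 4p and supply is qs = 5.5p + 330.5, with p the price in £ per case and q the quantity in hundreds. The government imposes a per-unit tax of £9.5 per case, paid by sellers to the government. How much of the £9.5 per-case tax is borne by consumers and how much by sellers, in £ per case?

Before the tax: set 416 − 4p = 5.5p + 330.5 → p* = £9, q* = 380.
With the tax collected from sellers, supply shifts: qs = 5.5(p − 9.5) + 330.5.
New equilibrium: consumers pay £14.5, sellers receive £5, q = 358. (Wedge: pb − ps = 9.5.)
Burden on consumers: £5.5; on sellers: £4. (They sum to £9.5.)

Consumers bear £5.5 per case; sellers bear £4 per case.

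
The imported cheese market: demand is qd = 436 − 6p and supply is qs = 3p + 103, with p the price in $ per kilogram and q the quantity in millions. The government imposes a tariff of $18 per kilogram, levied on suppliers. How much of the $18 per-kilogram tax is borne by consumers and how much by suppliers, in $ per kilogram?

Consumers bear $6 per kilogram; suppliers bear $12 per kilogram.

Without the tax, 436 − 6p = 3p + 103 gives 9p = 333, so p* = $37 and q* = 214.
With the tax collected from suppliers, supply shifts: qs = 3(p − 18) + 103.
Solving gives q = 178 with consumers paying $43 and suppliers receiving $25 (the $18 wedge).
Burden on consumers: $6; on suppliers: $12. (They sum to $18.)
The less price-elastic side of the market bears the larger share of a per-unit tax.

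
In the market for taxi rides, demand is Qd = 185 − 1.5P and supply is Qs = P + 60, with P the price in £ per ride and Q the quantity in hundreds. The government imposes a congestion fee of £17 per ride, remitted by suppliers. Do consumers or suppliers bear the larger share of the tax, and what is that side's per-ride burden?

Suppliers bear the larger share: £10.2 per ride.

Before the tax: set 185 − 1.5P = P + 60 → P* = £50, Q* = 110.
With the tax collected from suppliers, supply shifts: Qs = (P − 17) + 60.
Solving gives Q = 99.8 with consumers paying £56.8 and suppliers receiving £39.8 (the £17 wedge).
Per-ride burden: consumers £6.8, suppliers £10.2.
Suppliers take the larger share because supply is less price-elastic here (demand slope 1.5 vs supply slope 1).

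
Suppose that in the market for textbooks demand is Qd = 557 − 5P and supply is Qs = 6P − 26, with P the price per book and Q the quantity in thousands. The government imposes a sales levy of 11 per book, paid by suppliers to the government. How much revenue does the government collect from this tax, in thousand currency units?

Tax revenue = 2882 thousand.

Without the tax, 557 − 5P = 6P − 26 gives 11P = 583, so P* = 53 and Q* = 292.
With the tax collected from suppliers, supply shifts: Qs = 6(P − 11) − 26.
Solving gives Q = 262 with buyers paying 59 and suppliers receiving 48 (the 11 wedge).
Revenue = t · Q = 11 · 262 = 2882.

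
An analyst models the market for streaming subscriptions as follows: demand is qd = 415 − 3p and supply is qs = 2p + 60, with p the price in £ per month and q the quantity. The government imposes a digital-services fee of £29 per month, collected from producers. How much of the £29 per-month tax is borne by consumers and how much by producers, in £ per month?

Without the tax, 415 − 3p = 2p + 60 gives 5p = 355, so p* = £71 and q* = 202.
With the tax collected from producers, supply shifts: qs = 2(p − 29) + 60.
New equilibrium: consumers pay £82.6, producers receive £53.6, q = 167.2. (Wedge: pb − ps = 29.)
Burden on consumers: £11.6; on producers: £17.4. (They sum to £29.)
The less price-elastic side of the market bears the larger share of a per-unit tax.

Consumers bear £11.6 per month; producers bear £17.4 per month.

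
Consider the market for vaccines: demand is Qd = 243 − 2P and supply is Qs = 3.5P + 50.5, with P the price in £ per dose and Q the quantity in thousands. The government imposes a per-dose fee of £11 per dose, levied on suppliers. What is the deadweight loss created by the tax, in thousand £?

Deadweight loss = £77 thousand.

Without the tax, 243 − 2P = 3.5P + 50.5 gives 5.5P = 192.5, so P* = £35 and Q* = 173.
With the tax collected from suppliers, supply shifts: Qs = 3.5(P − 11) + 50.5.
Solving gives Q = 159 with buyers paying £42 and suppliers receiving £31 (the £11 wedge).
Quantity falls by |ΔQ| = |173 − 159| = 14.
DWL = ½ · t · |ΔQ| = ½ · 11 · 14 = £77.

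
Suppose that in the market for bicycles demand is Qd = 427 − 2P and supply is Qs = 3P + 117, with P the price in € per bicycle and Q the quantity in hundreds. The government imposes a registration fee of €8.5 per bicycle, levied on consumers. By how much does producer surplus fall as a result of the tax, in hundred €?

Before the tax: set 427 − 2P = 3P + 117 → P* = €62, Q* = 303.
With the tax collected from consumers, demand (in seller-price terms) shifts: Qd = 427 − 2(P + 8.5).
New equilibrium: consumers pay €67.1, producers receive €58.6, Q = 292.8. (Wedge: Pb − Ps = 8.5.)
ΔPS is the trapezoid between Q = 292.8 and Q = 303 of height €3.4: ½ · (303 + 292.8) · 3.4 = €1012.86.

Producer surplus falls by €1012.86 hundred.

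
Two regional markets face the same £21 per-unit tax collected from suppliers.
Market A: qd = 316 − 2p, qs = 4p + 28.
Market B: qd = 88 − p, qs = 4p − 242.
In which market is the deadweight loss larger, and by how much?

Market A, by £117.6.

Market A: pre-tax p* = £48, q* = 220; post-tax q = 192; deadweight loss = £294.
Market B: pre-tax p* = £66, q* = 22; post-tax q = 5.2; deadweight loss = £176.4.
Difference: £294 vs £176.4 → market A is larger by £117.6.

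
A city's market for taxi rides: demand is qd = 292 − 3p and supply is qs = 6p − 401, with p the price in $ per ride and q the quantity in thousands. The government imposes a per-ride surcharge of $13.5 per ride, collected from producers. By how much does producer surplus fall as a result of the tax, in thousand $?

Producer surplus falls by $213.75 thousand.

Without the tax, 292 − 3p = 6p − 401 gives 9p = 693, so p* = $77 and q* = 61.
With the tax collected from producers, supply shifts: qs = 6(p − 13.5) − 401.
New equilibrium: consumers pay $86, producers receive $72.5, q = 34. (Wedge: pb − ps = 13.5.)
ΔPS is the trapezoid between Q = 34 and Q = 61 of height $4.5: ½ · (61 + 34) · 4.5 = $213.75.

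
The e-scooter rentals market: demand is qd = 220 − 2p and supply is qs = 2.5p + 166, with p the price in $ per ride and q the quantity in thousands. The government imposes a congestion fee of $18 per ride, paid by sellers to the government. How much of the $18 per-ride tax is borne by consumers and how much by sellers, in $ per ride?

Consumers bear $10 per ride; sellers bear $8 per ride.

Without the tax, 220 − 2p = 2.5p + 166 gives 4.5p = 54, so p* = $12 and q* = 196.
With the tax collected from sellers, supply shifts: qs = 2.5(p − 18) + 166.
New equilibrium: consumers pay $22, sellers receive $4, q = 176. (Wedge: pb − ps = 18.)
Burden on consumers: $10; on sellers: $8. (They sum to $18.)
The less price-elastic side of the market bears the larger share of a per-unit tax.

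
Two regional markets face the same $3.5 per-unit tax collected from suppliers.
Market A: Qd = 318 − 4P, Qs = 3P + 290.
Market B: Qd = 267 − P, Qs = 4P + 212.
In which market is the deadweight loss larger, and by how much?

Market A: pre-tax P* = $4, Q* = 302; post-tax Q = 296; deadweight loss = $10.5.
Market B: pre-tax P* = $11, Q* = 256; post-tax Q = 253.2; deadweight loss = $4.9.
Difference: $10.5 vs $4.9 → market A is larger by $5.6.

Market A, by $5.6.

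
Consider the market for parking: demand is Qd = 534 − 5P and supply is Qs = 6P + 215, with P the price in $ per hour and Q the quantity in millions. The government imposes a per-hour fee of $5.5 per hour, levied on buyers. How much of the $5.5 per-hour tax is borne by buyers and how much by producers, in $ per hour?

Without the tax, 534 − 5P = 6P + 215 gives 11P = 319, so P* = $29 and Q* = 389.
With the tax collected from buyers, demand (in seller-price terms) shifts: Qd = 534 − 5(P + 5.5).
Solving gives Q = 374 with buyers paying $32 and producers receiving $26.5 (the $5.5 wedge).
Burden on buyers: $3; on producers: $2.5. (They sum to $5.5.)
The less price-elastic side of the market bears the larger share of a per-unit tax.

Buyers bear $3 per hour; producers bear $2.5 per hour.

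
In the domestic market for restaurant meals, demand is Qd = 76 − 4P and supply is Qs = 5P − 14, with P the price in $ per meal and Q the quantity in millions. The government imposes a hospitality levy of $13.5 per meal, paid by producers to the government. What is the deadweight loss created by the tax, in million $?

Before the tax: set 76 − 4P = 5P − 14 → P* = $10, Q* = 36.
With the tax collected from producers, supply shifts: Qs = 5(P − 13.5) − 14.
Solving gives Q = 6 with consumers paying $17.5 and producers receiving $4 (the $13.5 wedge).
Quantity falls by |ΔQ| = |36 − 6| = 30.
DWL = ½ · t · |ΔQ| = ½ · 13.5 · 30 = $202.5.

Deadweight loss = $202.5 million.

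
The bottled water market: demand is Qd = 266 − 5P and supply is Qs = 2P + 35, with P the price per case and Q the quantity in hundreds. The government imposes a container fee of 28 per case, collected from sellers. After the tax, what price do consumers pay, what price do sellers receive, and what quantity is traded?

Consumers pay 41; sellers receive 13; quantity = 61.

Before the tax: set 266 − 5P = 2P + 35 → P* = 33, Q* = 101.
With the tax collected from sellers, supply shifts: Qs = 2(P − 28) + 35.
New equilibrium: consumers pay 41, sellers receive 13, Q = 61. (Wedge: Pb − Ps = 28.)
The less price-elastic side of the market bears the larger share of a per-unit tax.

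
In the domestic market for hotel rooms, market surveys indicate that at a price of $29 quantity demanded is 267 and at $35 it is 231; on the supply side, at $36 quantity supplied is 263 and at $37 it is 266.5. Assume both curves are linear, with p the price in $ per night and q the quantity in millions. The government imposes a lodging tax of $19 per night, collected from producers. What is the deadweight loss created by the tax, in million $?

Deadweight loss = $399 million.

Demand slope: (231 − 267)/(35 − 29) = -6, so qd = 441 − 6p.
Supply slope: (266.5 − 263)/(37 − 36) = 3.5, so qs = 3.5p + 137.
Without the tax, 441 − 6p = 3.5p + 137 gives 9.5p = 304, so p* = $32 and q* = 249.
With the tax collected from producers, supply shifts: qs = 3.5(p − 19) + 137.
New equilibrium: buyers pay $39, producers receive $20, q = 207. (Wedge: pb − ps = 19.)
Quantity falls by |ΔQ| = |249 − 207| = 42.
DWL = ½ · t · |ΔQ| = ½ · 19 · 42 = $399.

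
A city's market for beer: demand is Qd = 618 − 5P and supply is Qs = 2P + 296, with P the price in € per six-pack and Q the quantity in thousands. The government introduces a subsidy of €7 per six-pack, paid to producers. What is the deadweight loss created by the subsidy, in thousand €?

Deadweight loss = €35 thousand.

Without the subsidy, 618 − 5P = 2P + 296 gives 7P = 322, so P* = €46 and Q* = 388.
With a per-unit subsidy paid to producers, each receives P + 7 per unit sold, so supply becomes Qs = 2(P + 7) + 296.
Solving gives Q = 398 with buyers paying €44 and producers receiving €51 (the €7 wedge).
Quantity rises by |ΔQ| = |388 − 398| = 10.
DWL = ½ · t · |ΔQ| = ½ · 7 · 10 = €35.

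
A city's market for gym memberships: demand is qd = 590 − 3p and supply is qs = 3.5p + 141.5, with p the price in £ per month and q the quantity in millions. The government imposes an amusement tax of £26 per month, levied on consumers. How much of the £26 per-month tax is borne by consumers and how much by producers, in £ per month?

Without the tax, 590 − 3p = 3.5p + 141.5 gives 6.5p = 448.5, so p* = £69 and q* = 383.
With the tax collected from consumers, demand (in seller-price terms) shifts: qd = 590 − 3(p + 26).
Solving gives q = 341 with consumers paying £83 and producers receiving £57 (the £26 wedge).
Burden on consumers: £14; on producers: £12. (They sum to £26.)
The less price-elastic side of the market bears the larger share of a per-unit tax.

Consumers bear £14 per month; producers bear £12 per month.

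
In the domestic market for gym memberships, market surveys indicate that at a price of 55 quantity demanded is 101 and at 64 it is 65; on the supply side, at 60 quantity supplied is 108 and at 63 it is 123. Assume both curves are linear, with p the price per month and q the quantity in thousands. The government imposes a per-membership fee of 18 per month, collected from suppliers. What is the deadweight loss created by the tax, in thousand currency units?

Demand slope: (65 − 101)/(64 − 55) = -4, so qd = 321 − 4p.
Supply slope: (123 − 108)/(63 − 60) = 5, so qs = 5p − 192.
Before the tax: set 321 − 4p = 5p − 192 → p* = 57, q* = 93.
With the tax collected from suppliers, supply shifts: qs = 5(p − 18) − 192.
Solving gives q = 53 with consumers paying 67 and suppliers receiving 49 (the 18 wedge).
Quantity falls by |ΔQ| = |93 − 53| = 40.
DWL = ½ · t · |ΔQ| = ½ · 18 · 40 = 360.

Deadweight loss = 360 thousand.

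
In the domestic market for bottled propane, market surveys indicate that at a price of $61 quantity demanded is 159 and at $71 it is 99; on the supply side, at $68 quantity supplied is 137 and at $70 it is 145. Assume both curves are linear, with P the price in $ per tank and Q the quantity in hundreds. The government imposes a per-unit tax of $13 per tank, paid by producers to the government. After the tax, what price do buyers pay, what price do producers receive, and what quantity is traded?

Buyers pay $71.2; producers receive $58.2; quantity = 97.8.

Demand slope: (99 − 159)/(71 − 61) = -6, so Qd = 525 − 6P.
Supply slope: (145 − 137)/(70 − 68) = 4, so Qs = 4P − 135.
Without the tax, 525 − 6P = 4P − 135 gives 10P = 660, so P* = $66 and Q* = 129.
With the tax collected from producers, supply shifts: Qs = 4(P − 13) − 135.
Solving gives Q = 97.8 with buyers paying $71.2 and producers receiving $58.2 (the $13 wedge).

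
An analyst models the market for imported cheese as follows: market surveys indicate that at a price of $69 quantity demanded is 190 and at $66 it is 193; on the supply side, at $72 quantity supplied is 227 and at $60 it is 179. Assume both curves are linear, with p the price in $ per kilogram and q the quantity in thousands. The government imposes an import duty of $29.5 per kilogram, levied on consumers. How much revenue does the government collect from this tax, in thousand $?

Demand slope: (193 − 190)/(66 − 69) = -1, so qd = 259 − p.
Supply slope: (179 − 227)/(60 − 72) = 4, so qs = 4p − 61.
Without the tax, 259 − p = 4p − 61 gives 5p = 320, so p* = $64 and q* = 195.
With the tax collected from consumers, demand (in seller-price terms) shifts: qd = 259 − (p + 29.5).
Solving gives q = 171.4 with consumers paying $87.6 and sellers receiving $58.1 (the $29.5 wedge).
Revenue = t · Q = 29.5 · 171.4 = $5056.3.

Tax revenue = $5056.3 thousand.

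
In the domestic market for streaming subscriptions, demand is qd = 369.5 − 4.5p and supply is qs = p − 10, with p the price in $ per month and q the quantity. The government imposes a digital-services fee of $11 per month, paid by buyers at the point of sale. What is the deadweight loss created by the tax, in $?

Without the tax, 369.5 − 4.5p = p − 10 gives 5.5p = 379.5, so p* = $69 and q* = 59.
With the tax collected from buyers, demand (in seller-price terms) shifts: qd = 369.5 − 4.5(p + 11).
Solving gives q = 50 with buyers paying $71 and suppliers receiving $60 (the $11 wedge).
Quantity falls by |ΔQ| = |59 − 50| = 9.
DWL = ½ · t · |ΔQ| = ½ · 11 · 9 = $49.5.

Deadweight loss = $49.5.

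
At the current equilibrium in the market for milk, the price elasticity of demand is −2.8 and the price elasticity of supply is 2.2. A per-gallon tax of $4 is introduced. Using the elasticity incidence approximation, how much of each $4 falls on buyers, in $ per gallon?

Buyers bear ≈ $1.76 per gallon.

Incidence ratio: buyers' share ≈ εs / (εs + |εd|) = 2.2 / (2.2 + 2.8) = 0.44.
So buyers bear ≈ 0.44 × $4 = $1.76; producers bear $2.24.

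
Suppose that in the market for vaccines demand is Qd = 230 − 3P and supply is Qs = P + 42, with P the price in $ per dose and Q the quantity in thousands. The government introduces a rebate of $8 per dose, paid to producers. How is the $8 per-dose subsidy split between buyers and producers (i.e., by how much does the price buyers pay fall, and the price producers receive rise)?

Buyers gain $2 per dose; producers gain $6 per dose.

Before the subsidy: set 230 − 3P = P + 42 → P* = $47, Q* = 89.
With a per-unit subsidy paid to producers, each receives P + 8 per unit sold, so supply becomes Qs = (P + 8) + 42.
New equilibrium: buyers pay $45, producers receive $53, Q = 95. (Wedge: Pb − Ps = −8.)
Gain to buyers: $2; to producers: $6. (They sum to $8.)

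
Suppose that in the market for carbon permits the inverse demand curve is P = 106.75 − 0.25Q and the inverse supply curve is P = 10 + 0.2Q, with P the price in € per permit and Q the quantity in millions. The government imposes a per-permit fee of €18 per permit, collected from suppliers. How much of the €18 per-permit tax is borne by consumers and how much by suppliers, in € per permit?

Consumers bear €10 per permit; suppliers bear €8 per permit.

Rewrite in direct form: Qd = 427 − 4P and Qs = 5P − 50.
Before the tax: set 427 − 4P = 5P − 50 → P* = €53, Q* = 215.
With the tax collected from suppliers, supply shifts: Qs = 5(P − 18) − 50.
Solving gives Q = 175 with consumers paying €63 and suppliers receiving €45 (the €18 wedge).
Burden on consumers: €10; on suppliers: €8. (They sum to €18.)
The less price-elastic side of the market bears the larger share of a per-unit tax.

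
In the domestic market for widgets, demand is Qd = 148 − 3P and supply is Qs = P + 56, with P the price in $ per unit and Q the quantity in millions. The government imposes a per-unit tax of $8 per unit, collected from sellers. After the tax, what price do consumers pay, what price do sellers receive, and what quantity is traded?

Consumers pay $25; sellers receive $17; quantity = 73.

Without the tax, 148 − 3P = P + 56 gives 4P = 92, so P* = $23 and Q* = 79.
With the tax collected from sellers, supply shifts: Qs = (P − 8) + 56.
New equilibrium: consumers pay $25, sellers receive $17, Q = 73. (Wedge: Pb − Ps = 8.)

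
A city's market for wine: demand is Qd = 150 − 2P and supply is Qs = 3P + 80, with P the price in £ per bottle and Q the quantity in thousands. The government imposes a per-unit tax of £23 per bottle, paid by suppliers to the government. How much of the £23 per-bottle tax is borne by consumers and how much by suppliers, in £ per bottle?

Without the tax, 150 − 2P = 3P + 80 gives 5P = 70, so P* = £14 and Q* = 122.
With the tax collected from suppliers, supply shifts: Qs = 3(P − 23) + 80.
New equilibrium: consumers pay £27.8, suppliers receive £4.8, Q = 94.4. (Wedge: Pb − Ps = 23.)
Burden on consumers: £13.8; on suppliers: £9.2. (They sum to £23.)

Consumers bear £13.8 per bottle; suppliers bear £9.2 per bottle.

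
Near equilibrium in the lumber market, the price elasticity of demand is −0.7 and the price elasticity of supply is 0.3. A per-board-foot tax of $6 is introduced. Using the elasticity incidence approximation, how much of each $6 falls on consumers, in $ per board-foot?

Consumers bear ≈ $1.8 per board-foot.

Incidence ratio: consumers' share ≈ εs / (εs + |εd|) = 0.3 / (0.3 + 0.7) = 0.3.
So consumers bear ≈ 0.3 × $6 = $1.8; suppliers bear $4.2.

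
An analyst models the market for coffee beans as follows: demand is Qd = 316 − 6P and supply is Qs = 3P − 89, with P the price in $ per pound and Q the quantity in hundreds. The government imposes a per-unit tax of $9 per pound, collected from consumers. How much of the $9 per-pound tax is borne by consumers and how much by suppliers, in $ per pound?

Without the tax, 316 − 6P = 3P − 89 gives 9P = 405, so P* = $45 and Q* = 46.
With the tax collected from consumers, demand (in seller-price terms) shifts: Qd = 316 − 6(P + 9).
New equilibrium: consumers pay $48, suppliers receive $39, Q = 28. (Wedge: Pb − Ps = 9.)
Burden on consumers: $3; on suppliers: $6. (They sum to $9.)

Consumers bear $3 per pound; suppliers bear $6 per pound.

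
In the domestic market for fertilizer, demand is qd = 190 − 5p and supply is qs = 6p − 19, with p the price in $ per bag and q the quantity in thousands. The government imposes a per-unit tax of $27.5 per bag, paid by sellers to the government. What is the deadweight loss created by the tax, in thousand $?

Without the tax, 190 − 5p = 6p − 19 gives 11p = 209, so p* = $19 and q* = 95.
With the tax collected from sellers, supply shifts: qs = 6(p − 27.5) − 19.
Solving gives q = 20 with buyers paying $34 and sellers receiving $6.5 (the $27.5 wedge).
Quantity falls by |ΔQ| = |95 − 20| = 75.
DWL = ½ · t · |ΔQ| = ½ · 27.5 · 75 = $1031.25.

Deadweight loss = $1031.25 thousand.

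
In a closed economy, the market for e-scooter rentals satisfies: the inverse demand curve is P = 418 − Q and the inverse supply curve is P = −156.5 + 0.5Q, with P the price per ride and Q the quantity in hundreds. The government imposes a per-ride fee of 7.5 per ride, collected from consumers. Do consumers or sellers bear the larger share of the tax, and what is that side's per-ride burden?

Consumers bear the larger share: 5 per ride.

Inverting to Q(P) form: Qd = 418 − P; Qs = 2P + 313.
Before the tax: set 418 − P = 2P + 313 → P* = 35, Q* = 383.
With the tax collected from consumers, demand (in seller-price terms) shifts: Qd = 418 − (P + 7.5).
Solving gives Q = 378 with consumers paying 40 and sellers receiving 32.5 (the 7.5 wedge).
Per-ride burden: consumers 5, sellers 2.5.
Consumers take the larger share because demand is less price-elastic here (demand slope 1 vs supply slope 2).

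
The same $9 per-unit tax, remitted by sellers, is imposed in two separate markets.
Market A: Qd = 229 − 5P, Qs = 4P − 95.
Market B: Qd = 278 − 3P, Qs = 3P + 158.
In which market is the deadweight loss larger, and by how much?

Market A: pre-tax P* = $36, Q* = 49; post-tax Q = 29; deadweight loss = $90.
Market B: pre-tax P* = $20, Q* = 218; post-tax Q = 204.5; deadweight loss = $60.75.
Difference: $90 vs $60.75 → market A is larger by $29.25.

Market A, by $29.25.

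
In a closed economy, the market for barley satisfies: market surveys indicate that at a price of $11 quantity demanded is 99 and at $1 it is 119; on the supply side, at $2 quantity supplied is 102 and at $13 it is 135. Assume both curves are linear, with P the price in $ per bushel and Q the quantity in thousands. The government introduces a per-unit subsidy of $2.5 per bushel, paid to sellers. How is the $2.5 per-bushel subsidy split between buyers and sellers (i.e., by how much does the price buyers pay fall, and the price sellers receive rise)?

Demand slope: (119 − 99)/(1 − 11) = -2, so Qd = 121 − 2P.
Supply slope: (135 − 102)/(13 − 2) = 3, so Qs = 3P + 96.
Without the subsidy, 121 − 2P = 3P + 96 gives 5P = 25, so P* = $5 and Q* = 111.
With a per-unit subsidy paid to sellers, each receives P + 2.5 per unit sold, so supply becomes Qs = 3(P + 2.5) + 96.
New equilibrium: buyers pay $3.5, sellers receive $6, Q = 114. (Wedge: Pb − Ps = −2.5.)
Gain to buyers: $1.5; to sellers: $1. (They sum to $2.5.)

Buyers gain $1.5 per bushel; sellers gain $1 per bushel.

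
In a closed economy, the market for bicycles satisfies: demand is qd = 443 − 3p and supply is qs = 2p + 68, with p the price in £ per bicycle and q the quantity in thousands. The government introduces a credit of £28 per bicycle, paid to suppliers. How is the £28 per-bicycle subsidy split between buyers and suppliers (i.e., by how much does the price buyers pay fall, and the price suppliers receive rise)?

Buyers gain £11.2 per bicycle; suppliers gain £16.8 per bicycle.

Without the subsidy, 443 − 3p = 2p + 68 gives 5p = 375, so p* = £75 and q* = 218.
With a per-unit subsidy paid to suppliers, each receives p + 28 per unit sold, so supply becomes qs = 2(p + 28) + 68.
Solving gives q = 251.6 with buyers paying £63.8 and suppliers receiving £91.8 (the £28 wedge).
Gain to buyers: £11.2; to suppliers: £16.8. (They sum to £28.)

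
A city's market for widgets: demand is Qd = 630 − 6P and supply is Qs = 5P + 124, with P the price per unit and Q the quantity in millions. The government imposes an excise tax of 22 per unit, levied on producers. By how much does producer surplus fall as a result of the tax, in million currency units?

Before the tax: set 630 − 6P = 5P + 124 → P* = 46, Q* = 354.
With the tax collected from producers, supply shifts: Qs = 5(P − 22) + 124.
New equilibrium: consumers pay 56, producers receive 34, Q = 294. (Wedge: Pb − Ps = 22.)
ΔPS is the trapezoid between Q = 294 and Q = 354 of height 12: ½ · (354 + 294) · 12 = 3888.

Producer surplus falls by 3888 million.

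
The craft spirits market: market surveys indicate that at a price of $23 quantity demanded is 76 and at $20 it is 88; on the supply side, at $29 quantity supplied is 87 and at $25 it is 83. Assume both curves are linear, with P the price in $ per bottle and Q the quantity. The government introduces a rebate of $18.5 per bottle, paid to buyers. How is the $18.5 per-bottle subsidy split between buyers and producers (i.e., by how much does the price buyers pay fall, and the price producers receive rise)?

Buyers gain $3.7 per bottle; producers gain $14.8 per bottle.

Demand slope: (88 − 76)/(20 − 23) = -4, so Qd = 168 − 4P.
Supply slope: (83 − 87)/(25 − 29) = 1, so Qs = P + 58.
Before the subsidy: set 168 − 4P = P + 58 → P* = $22, Q* = 80.
With a per-unit subsidy paid to buyers, each effectively pays P − 18.5, so demand becomes Qd = 168 − 4(P − 18.5).
Solving gives Q = 94.8 with buyers paying $18.3 and producers receiving $36.8 (the $18.5 wedge).
Gain to buyers: $3.7; to producers: $14.8. (They sum to $18.5.)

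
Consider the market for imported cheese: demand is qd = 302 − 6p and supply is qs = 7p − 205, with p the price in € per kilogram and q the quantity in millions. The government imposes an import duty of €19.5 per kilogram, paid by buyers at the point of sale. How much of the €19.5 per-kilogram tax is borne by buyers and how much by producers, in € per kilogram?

Without the tax, 302 − 6p = 7p − 205 gives 13p = 507, so p* = €39 and q* = 68.
With the tax collected from buyers, demand (in seller-price terms) shifts: qd = 302 − 6(p + 19.5).
New equilibrium: buyers pay €49.5, producers receive €30, q = 5. (Wedge: pb − ps = 19.5.)
Burden on buyers: €10.5; on producers: €9. (They sum to €19.5.)

Buyers bear €10.5 per kilogram; producers bear €9 per kilogram.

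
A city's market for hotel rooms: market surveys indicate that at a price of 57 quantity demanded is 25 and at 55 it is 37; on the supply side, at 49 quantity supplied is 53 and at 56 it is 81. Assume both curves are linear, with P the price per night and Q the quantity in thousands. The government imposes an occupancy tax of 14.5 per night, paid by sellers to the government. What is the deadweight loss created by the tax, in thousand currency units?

Demand slope: (37 − 25)/(55 − 57) = -6, so Qd = 367 − 6P.
Supply slope: (81 − 53)/(56 − 49) = 4, so Qs = 4P − 143.
Without the tax, 367 − 6P = 4P − 143 gives 10P = 510, so P* = 51 and Q* = 61.
With the tax collected from sellers, supply shifts: Qs = 4(P − 14.5) − 143.
Solving gives Q = 26.2 with consumers paying 56.8 and sellers receiving 42.3 (the 14.5 wedge).
Quantity falls by |ΔQ| = |61 − 26.2| = 34.8.
DWL = ½ · t · |ΔQ| = ½ · 14.5 · 34.8 = 252.3.

Deadweight loss = 252.3 thousand.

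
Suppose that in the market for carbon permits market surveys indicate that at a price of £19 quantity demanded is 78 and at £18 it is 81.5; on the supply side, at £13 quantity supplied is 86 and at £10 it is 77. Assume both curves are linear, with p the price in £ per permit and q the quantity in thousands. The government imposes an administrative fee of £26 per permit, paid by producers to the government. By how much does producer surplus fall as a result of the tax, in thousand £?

Demand slope: (81.5 − 78)/(18 − 19) = -3.5, so qd = 144.5 − 3.5p.
Supply slope: (77 − 86)/(10 − 13) = 3, so qs = 3p + 47.
Without the tax, 144.5 − 3.5p = 3p + 47 gives 6.5p = 97.5, so p* = £15 and q* = 92.
With the tax collected from producers, supply shifts: qs = 3(p − 26) + 47.
New equilibrium: consumers pay £27, producers receive £1, q = 50. (Wedge: pb − ps = 26.)
ΔPS is the trapezoid between Q = 50 and Q = 92 of height £14: ½ · (92 + 50) · 14 = £994.

Producer surplus falls by £994 thousand.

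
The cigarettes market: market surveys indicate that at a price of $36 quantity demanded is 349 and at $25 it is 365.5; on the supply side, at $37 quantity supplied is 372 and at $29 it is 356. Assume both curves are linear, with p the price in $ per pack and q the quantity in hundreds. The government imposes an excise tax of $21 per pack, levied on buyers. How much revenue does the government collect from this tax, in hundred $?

Demand slope: (365.5 − 349)/(25 − 36) = -1.5, so qd = 403 − 1.5p.
Supply slope: (356 − 372)/(29 − 37) = 2, so qs = 2p + 298.
Before the tax: set 403 − 1.5p = 2p + 298 → p* = $30, q* = 358.
With the tax collected from buyers, demand (in seller-price terms) shifts: qd = 403 − 1.5(p + 21).
New equilibrium: buyers pay $42, sellers receive $21, q = 340. (Wedge: pb − ps = 21.)
Revenue = t · Q = 21 · 340 = $7140.

Tax revenue = $7140 hundred.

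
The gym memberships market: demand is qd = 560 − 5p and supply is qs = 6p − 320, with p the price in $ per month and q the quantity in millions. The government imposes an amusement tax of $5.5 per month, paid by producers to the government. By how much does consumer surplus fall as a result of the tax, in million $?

Consumer surplus falls by $457.5 million.

Before the tax: set 560 − 5p = 6p − 320 → p* = $80, q* = 160.
With the tax collected from producers, supply shifts: qs = 6(p − 5.5) − 320.
New equilibrium: buyers pay $83, producers receive $77.5, q = 145. (Wedge: pb − ps = 5.5.)
ΔCS is the trapezoid between Q = 145 and Q = 160 of height $3: ½ · (160 + 145) · 3 = $457.5.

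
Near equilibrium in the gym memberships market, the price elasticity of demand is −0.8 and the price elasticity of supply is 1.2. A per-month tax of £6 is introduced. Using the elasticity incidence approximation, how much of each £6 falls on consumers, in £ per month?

Consumers bear ≈ £3.6 per month.

Incidence ratio: consumers' share ≈ εs / (εs + |εd|) = 1.2 / (1.2 + 0.8) = 0.6.
So consumers bear ≈ 0.6 × £6 = £3.6; producers bear £2.4.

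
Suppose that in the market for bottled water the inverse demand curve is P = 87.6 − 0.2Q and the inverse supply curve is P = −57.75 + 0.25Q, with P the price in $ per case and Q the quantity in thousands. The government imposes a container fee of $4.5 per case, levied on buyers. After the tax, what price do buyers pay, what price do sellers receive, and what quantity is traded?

Buyers pay $25; sellers receive $20.5; quantity = 313.

Rewrite in direct form: Qd = 438 − 5P and Qs = 4P + 231.
Without the tax, 438 − 5P = 4P + 231 gives 9P = 207, so P* = $23 and Q* = 323.
With the tax collected from buyers, demand (in seller-price terms) shifts: Qd = 438 − 5(P + 4.5).
New equilibrium: buyers pay $25, sellers receive $20.5, Q = 313. (Wedge: Pb − Ps = 4.5.)
The less price-elastic side of the market bears the larger share of a per-unit tax.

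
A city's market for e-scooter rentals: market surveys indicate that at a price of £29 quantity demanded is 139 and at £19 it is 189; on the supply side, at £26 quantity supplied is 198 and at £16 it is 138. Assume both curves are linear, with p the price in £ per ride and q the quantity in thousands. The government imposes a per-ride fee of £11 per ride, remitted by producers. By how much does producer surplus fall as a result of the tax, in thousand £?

Demand slope: (189 − 139)/(19 − 29) = -5, so qd = 284 − 5p.
Supply slope: (138 − 198)/(16 − 26) = 6, so qs = 6p + 42.
Without the tax, 284 − 5p = 6p + 42 gives 11p = 242, so p* = £22 and q* = 174.
With the tax collected from producers, supply shifts: qs = 6(p − 11) + 42.
New equilibrium: consumers pay £28, producers receive £17, q = 144. (Wedge: pb − ps = 11.)
ΔPS is the trapezoid between Q = 144 and Q = 174 of height £5: ½ · (174 + 144) · 5 = £795.

Producer surplus falls by £795 thousand.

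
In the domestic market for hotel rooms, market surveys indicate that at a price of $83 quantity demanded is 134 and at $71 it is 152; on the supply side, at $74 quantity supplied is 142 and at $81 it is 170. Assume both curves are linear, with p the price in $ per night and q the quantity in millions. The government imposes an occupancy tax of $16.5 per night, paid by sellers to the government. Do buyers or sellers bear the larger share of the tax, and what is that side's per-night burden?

Demand slope: (152 − 134)/(71 − 83) = -1.5, so qd = 258.5 − 1.5p.
Supply slope: (170 − 142)/(81 − 74) = 4, so qs = 4p − 154.
Without the tax, 258.5 − 1.5p = 4p − 154 gives 5.5p = 412.5, so p* = $75 and q* = 146.
With the tax collected from sellers, supply shifts: qs = 4(p − 16.5) − 154.
New equilibrium: buyers pay $87, sellers receive $70.5, q = 128. (Wedge: pb − ps = 16.5.)
Per-night burden: buyers $12, sellers $4.5.
Buyers take the larger share because demand is less price-elastic here (demand slope 1.5 vs supply slope 4).

Buyers bear the larger share: $12 per night.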